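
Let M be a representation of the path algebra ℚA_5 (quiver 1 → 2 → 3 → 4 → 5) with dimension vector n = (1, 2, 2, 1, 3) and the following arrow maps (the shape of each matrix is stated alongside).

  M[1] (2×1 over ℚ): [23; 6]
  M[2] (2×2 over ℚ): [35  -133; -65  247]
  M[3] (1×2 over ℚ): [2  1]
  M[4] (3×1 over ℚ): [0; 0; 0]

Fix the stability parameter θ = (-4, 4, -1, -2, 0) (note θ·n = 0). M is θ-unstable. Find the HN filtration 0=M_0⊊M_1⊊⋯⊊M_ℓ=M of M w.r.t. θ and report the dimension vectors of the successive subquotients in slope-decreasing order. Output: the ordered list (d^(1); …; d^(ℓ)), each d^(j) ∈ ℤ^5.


Barcode: M ≅ I[1,4], I[2,2], I[3,3], I[5,5]^3. HN layers by μ_θ (5 steps, strictly decreasing):
  μ^(1)=4; μ^(2)=1/3; μ^(3)=0; μ^(4)=-1; μ^(5)=-4

((0, 1, 0, 0, 0); (0, 1, 1, 1, 0); (0, 0, 0, 0, 3); (0, 0, 1, 0, 0); (1, 0, 0, 0, 0))


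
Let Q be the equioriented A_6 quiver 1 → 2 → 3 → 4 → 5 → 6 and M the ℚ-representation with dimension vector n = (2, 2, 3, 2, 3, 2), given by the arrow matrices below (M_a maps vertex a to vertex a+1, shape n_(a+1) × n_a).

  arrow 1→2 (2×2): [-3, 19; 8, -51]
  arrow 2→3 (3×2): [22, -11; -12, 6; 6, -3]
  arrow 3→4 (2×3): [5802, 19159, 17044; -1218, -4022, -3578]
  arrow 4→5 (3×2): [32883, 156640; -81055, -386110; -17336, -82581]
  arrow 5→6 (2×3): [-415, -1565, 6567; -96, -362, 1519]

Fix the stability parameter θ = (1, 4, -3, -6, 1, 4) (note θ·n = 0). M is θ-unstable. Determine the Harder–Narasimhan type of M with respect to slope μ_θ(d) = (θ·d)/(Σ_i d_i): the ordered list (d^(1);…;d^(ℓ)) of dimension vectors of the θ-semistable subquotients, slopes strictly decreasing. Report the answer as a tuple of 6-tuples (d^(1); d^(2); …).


Via rank(M_{q-1}∘⋯∘M_p): M ≅ I[1,2], I[1,3], I[3,6]^2, I[5,5].
μ_θ-semistable layers: μ^(1)=4; μ^(2)=1; μ^(3)=2/3; μ^(4)=-9/2

((0, 1, 0, 0, 0, 2); (1, 0, 0, 0, 3, 0); (1, 1, 1, 0, 0, 0); (0, 0, 2, 2, 0, 0))


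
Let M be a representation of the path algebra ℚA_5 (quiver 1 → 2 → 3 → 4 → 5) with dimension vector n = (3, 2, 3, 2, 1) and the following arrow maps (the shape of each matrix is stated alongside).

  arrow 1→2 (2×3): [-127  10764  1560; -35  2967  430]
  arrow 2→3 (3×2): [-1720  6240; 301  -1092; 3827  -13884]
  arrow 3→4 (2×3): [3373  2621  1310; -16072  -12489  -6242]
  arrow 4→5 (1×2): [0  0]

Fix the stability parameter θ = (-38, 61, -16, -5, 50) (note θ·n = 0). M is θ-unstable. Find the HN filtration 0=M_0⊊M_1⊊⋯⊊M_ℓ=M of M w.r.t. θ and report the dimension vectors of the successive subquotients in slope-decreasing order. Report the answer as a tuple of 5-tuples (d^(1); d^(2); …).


Via rank(M_{q-1}∘⋯∘M_p): M ≅ I[1,1], I[1,2], I[1,4], I[3,3], I[3,4], I[5,5].
μ_θ-semistable layers: μ^(1)=61; μ^(2)=50; μ^(3)=40/3; μ^(4)=-5; μ^(5)=-16; μ^(6)=-38

((0, 1, 0, 0, 0); (0, 0, 0, 0, 1); (0, 1, 1, 1, 0); (0, 0, 0, 1, 0); (0, 0, 2, 0, 0); (3, 0, 0, 0, 0))


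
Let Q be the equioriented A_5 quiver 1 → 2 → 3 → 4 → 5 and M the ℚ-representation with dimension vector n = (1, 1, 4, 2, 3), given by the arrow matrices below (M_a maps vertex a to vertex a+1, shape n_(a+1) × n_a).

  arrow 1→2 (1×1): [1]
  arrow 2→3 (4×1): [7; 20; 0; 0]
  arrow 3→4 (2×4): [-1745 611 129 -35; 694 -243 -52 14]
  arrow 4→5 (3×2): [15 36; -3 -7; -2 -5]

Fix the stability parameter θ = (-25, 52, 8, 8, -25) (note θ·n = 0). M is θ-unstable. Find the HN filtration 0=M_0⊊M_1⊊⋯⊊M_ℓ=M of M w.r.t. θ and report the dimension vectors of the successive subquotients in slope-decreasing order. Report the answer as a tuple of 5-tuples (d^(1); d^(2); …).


Barcode: M ≅ I[1,5], I[3,3]^2, I[3,5], I[5,5]. HN layers by μ_θ (4 steps, strictly decreasing):
  μ^(1)=43/4; μ^(2)=8; μ^(3)=-3; μ^(4)=-25

((0, 1, 1, 1, 1); (0, 0, 2, 0, 0); (0, 0, 1, 1, 1); (1, 0, 0, 0, 1))


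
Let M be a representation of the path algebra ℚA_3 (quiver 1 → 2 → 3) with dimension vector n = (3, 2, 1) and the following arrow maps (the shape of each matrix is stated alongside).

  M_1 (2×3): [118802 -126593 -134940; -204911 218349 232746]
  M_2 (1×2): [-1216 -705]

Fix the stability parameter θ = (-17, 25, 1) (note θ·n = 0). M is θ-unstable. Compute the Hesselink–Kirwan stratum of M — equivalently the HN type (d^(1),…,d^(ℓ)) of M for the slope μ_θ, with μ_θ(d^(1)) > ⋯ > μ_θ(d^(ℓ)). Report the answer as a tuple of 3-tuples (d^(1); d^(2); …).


Interval decomposition of M: I[1,1], I[1,2], I[1,3].
HN type (ℓ=3): μ^(1)=25; μ^(2)=13; μ^(3)=-17

((0, 1, 0); (0, 1, 1); (3, 0, 0))


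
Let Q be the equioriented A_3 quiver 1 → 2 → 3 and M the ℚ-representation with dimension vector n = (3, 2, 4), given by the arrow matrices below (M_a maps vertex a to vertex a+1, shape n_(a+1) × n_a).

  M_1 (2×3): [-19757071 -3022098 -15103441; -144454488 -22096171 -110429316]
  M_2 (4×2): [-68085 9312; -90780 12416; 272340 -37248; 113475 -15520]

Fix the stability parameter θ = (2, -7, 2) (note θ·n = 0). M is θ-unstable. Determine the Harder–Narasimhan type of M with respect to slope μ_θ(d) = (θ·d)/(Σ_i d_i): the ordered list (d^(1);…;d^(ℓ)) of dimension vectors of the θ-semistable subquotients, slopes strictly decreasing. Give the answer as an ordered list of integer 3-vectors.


Barcode: M ≅ I[1,1], I[1,2], I[1,3], I[3,3]^3. HN layers by μ_θ (2 steps, strictly decreasing):
  μ^(1)=2; μ^(2)=-5/2

((1, 0, 4); (2, 2, 0))


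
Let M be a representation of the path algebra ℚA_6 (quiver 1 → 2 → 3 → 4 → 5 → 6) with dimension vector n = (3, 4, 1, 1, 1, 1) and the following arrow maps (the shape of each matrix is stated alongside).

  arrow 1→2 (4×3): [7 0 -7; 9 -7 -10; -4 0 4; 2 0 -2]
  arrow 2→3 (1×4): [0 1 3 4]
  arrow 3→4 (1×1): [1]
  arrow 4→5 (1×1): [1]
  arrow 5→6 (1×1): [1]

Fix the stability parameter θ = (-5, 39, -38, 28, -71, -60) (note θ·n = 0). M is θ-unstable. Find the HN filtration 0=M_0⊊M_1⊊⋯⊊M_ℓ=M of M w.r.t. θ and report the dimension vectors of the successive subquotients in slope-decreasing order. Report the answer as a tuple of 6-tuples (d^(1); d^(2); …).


Interval decomposition of M: I[1,1], I[1,2], I[1,6], I[2,2]^2.
HN type (ℓ=3): μ^(1)=39; μ^(2)=-5; μ^(3)=-107/6

((0, 3, 0, 0, 0, 0); (2, 0, 0, 0, 0, 0); (1, 1, 1, 1, 1, 1))


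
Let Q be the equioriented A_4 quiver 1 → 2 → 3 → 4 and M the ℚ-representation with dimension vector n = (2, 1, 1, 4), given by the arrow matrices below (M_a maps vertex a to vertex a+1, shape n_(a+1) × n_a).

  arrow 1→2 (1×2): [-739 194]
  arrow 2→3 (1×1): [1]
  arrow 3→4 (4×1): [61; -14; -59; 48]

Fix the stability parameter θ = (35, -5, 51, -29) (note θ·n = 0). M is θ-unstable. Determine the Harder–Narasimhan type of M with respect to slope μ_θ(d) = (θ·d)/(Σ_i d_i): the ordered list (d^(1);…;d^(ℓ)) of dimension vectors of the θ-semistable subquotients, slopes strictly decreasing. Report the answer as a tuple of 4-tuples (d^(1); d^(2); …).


Interval decomposition of M: I[1,1], I[1,4], I[4,4]^3.
HN type (ℓ=3): μ^(1)=35; μ^(2)=13; μ^(3)=-29

((1, 0, 0, 0); (1, 1, 1, 1); (0, 0, 0, 3))


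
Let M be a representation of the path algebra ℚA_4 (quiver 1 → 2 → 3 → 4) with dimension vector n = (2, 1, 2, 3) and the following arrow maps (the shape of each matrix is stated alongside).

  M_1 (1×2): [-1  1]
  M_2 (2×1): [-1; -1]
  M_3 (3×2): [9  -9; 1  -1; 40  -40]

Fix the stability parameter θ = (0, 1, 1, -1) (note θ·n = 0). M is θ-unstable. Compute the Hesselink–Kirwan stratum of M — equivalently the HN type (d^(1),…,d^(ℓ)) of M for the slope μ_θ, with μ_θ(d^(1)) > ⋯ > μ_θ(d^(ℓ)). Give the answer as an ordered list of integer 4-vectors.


Interval decomposition of M: I[1,1], I[1,3], I[3,4], I[4,4]^2.
HN type (ℓ=3): μ^(1)=1; μ^(2)=0; μ^(3)=-1

((0, 1, 1, 0); (2, 0, 1, 1); (0, 0, 0, 2))


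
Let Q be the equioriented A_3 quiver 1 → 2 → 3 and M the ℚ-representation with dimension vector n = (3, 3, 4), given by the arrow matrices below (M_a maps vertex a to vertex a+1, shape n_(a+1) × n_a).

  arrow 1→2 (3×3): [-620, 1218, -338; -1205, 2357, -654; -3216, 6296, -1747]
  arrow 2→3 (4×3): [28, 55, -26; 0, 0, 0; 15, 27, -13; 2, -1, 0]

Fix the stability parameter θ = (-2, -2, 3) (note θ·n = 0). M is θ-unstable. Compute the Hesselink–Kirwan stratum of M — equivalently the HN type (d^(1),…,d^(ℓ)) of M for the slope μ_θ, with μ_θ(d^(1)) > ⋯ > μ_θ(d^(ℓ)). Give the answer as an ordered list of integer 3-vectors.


Via rank(M_{q-1}∘⋯∘M_p): M ≅ I[1,2], I[1,3]^2, I[3,3]^2.
μ_θ-semistable layers: μ^(1)=3; μ^(2)=-2

((0, 0, 4); (3, 3, 0))


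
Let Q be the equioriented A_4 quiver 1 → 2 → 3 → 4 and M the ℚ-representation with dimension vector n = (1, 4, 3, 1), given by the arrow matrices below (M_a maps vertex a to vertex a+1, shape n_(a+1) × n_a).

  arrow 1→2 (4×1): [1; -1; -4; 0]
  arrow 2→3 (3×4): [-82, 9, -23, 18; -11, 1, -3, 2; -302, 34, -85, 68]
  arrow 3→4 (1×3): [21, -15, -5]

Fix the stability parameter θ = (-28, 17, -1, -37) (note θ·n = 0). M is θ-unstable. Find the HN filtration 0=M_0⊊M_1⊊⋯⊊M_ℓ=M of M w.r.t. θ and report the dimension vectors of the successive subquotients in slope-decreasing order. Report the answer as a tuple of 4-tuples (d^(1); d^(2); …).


Interval decomposition of M: I[1,4], I[2,2], I[2,3]^2.
HN type (ℓ=4): μ^(1)=17; μ^(2)=8; μ^(3)=-7; μ^(4)=-28

((0, 1, 0, 0); (0, 2, 2, 0); (0, 1, 1, 1); (1, 0, 0, 0))


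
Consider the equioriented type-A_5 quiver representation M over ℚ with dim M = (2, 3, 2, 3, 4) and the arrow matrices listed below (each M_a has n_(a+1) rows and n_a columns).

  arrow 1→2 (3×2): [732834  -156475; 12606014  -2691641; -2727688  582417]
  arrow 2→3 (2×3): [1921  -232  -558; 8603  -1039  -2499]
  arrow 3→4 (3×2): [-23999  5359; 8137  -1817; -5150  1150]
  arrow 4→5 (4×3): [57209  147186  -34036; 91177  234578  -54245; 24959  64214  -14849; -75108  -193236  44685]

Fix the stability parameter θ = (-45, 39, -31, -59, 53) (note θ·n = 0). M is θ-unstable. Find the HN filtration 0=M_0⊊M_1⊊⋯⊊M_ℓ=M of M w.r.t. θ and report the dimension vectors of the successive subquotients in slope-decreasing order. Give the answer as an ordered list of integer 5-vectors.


Via rank(M_{q-1}∘⋯∘M_p): M ≅ I[1,3], I[1,5], I[2,2], I[4,5]^2, I[5,5].
μ_θ-semistable layers: μ^(1)=53; μ^(2)=39; μ^(3)=4; μ^(4)=-17; μ^(5)=-45; μ^(6)=-59

((0, 0, 0, 0, 4); (0, 1, 0, 0, 0); (0, 1, 1, 0, 0); (0, 1, 1, 1, 0); (2, 0, 0, 0, 0); (0, 0, 0, 2, 0))


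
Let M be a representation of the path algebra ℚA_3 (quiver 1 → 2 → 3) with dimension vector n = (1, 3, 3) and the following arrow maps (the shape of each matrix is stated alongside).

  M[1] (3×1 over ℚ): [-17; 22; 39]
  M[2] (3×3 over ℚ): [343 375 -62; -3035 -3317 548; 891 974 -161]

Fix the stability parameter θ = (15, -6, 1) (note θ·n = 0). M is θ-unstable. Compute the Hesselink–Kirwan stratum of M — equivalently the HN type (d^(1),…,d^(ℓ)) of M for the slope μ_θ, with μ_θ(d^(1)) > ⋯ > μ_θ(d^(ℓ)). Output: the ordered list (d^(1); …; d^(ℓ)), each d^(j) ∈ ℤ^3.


Interval decomposition of M: I[1,3], I[2,3]^2.
HN type (ℓ=3): μ^(1)=10/3; μ^(2)=1; μ^(3)=-6

((1, 1, 1); (0, 0, 2); (0, 2, 0))


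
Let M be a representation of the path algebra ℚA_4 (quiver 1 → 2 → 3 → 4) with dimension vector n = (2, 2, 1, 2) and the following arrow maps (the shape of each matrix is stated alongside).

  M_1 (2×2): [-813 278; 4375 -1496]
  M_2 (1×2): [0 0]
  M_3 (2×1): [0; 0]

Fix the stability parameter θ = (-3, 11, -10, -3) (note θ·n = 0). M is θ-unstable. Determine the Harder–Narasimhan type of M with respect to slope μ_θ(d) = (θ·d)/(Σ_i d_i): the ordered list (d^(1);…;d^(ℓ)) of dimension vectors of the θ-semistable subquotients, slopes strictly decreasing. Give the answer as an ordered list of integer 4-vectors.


Via rank(M_{q-1}∘⋯∘M_p): M ≅ I[1,2]^2, I[3,3], I[4,4]^2.
μ_θ-semistable layers: μ^(1)=11; μ^(2)=-3; μ^(3)=-10

((0, 2, 0, 0); (2, 0, 0, 2); (0, 0, 1, 0))


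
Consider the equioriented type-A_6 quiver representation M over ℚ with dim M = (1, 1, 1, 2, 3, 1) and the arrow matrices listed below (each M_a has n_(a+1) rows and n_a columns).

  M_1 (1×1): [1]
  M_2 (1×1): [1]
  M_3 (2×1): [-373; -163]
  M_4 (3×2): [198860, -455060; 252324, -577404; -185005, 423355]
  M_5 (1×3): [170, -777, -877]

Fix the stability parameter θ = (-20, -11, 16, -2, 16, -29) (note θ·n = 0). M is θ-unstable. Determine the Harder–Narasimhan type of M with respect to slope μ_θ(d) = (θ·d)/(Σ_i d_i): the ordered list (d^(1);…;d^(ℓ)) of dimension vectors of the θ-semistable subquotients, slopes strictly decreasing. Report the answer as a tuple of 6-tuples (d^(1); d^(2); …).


Via rank(M_{q-1}∘⋯∘M_p): M ≅ I[1,4], I[4,6], I[5,5]^2.
μ_θ-semistable layers: μ^(1)=16; μ^(2)=7; μ^(3)=-5; μ^(4)=-11; μ^(5)=-20

((0, 0, 0, 0, 2, 0); (0, 0, 1, 1, 0, 0); (0, 0, 0, 1, 1, 1); (0, 1, 0, 0, 0, 0); (1, 0, 0, 0, 0, 0))


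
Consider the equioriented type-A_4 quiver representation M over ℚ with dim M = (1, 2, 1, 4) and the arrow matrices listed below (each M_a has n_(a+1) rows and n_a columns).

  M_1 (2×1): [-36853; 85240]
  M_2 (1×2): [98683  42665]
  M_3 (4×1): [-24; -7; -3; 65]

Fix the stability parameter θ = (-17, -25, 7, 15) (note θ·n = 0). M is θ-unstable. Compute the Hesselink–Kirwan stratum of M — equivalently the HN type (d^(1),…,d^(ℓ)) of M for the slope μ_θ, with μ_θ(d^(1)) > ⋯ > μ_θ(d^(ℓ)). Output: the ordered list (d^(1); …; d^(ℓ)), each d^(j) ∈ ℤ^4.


Barcode: M ≅ I[1,4], I[2,2], I[4,4]^3. HN layers by μ_θ (4 steps, strictly decreasing):
  μ^(1)=15; μ^(2)=7; μ^(3)=-21; μ^(4)=-25

((0, 0, 0, 4); (0, 0, 1, 0); (1, 1, 0, 0); (0, 1, 0, 0))


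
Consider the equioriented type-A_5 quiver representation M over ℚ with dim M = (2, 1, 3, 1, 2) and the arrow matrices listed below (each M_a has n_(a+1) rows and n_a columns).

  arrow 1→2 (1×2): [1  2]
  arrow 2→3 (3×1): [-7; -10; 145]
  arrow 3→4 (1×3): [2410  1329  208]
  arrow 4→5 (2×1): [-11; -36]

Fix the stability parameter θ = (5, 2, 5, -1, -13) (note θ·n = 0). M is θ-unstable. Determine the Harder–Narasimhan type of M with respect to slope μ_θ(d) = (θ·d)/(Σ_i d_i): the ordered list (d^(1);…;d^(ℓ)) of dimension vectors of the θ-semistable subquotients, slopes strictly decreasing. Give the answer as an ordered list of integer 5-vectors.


Interval decomposition of M: I[1,1], I[1,3], I[3,3], I[3,5], I[5,5].
HN type (ℓ=4): μ^(1)=5; μ^(2)=7/2; μ^(3)=-3; μ^(4)=-13

((1, 0, 2, 0, 0); (1, 1, 0, 0, 0); (0, 0, 1, 1, 1); (0, 0, 0, 0, 1))


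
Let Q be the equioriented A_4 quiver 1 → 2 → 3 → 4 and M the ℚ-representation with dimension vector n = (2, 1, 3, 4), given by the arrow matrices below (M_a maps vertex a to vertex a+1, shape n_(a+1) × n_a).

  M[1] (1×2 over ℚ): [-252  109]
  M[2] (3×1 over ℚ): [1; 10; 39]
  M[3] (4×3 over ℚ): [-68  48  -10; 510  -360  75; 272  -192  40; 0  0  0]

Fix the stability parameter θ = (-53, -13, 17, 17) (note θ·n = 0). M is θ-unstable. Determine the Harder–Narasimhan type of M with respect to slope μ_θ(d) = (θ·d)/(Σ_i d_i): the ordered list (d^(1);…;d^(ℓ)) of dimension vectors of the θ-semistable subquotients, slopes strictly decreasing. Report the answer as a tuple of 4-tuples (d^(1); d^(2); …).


Interval decomposition of M: I[1,1], I[1,4], I[3,3]^2, I[4,4]^3.
HN type (ℓ=3): μ^(1)=17; μ^(2)=-13; μ^(3)=-53

((0, 0, 3, 4); (0, 1, 0, 0); (2, 0, 0, 0))


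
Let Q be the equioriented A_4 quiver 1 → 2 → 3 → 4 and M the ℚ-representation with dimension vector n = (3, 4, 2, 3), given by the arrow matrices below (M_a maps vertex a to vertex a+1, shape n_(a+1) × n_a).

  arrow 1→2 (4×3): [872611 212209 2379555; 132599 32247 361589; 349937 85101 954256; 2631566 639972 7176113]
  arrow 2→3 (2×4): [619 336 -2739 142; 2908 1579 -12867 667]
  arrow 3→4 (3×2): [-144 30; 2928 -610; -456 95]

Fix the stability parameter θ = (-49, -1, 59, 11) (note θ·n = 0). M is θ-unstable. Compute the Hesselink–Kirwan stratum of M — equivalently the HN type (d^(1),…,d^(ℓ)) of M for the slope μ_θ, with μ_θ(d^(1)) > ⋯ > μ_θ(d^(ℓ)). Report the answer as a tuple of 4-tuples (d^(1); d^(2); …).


Interval decomposition of M: I[1,2], I[1,3], I[1,4], I[2,2], I[4,4]^2.
HN type (ℓ=5): μ^(1)=59; μ^(2)=35; μ^(3)=11; μ^(4)=-1; μ^(5)=-49

((0, 0, 1, 0); (0, 0, 1, 1); (0, 0, 0, 2); (0, 4, 0, 0); (3, 0, 0, 0))


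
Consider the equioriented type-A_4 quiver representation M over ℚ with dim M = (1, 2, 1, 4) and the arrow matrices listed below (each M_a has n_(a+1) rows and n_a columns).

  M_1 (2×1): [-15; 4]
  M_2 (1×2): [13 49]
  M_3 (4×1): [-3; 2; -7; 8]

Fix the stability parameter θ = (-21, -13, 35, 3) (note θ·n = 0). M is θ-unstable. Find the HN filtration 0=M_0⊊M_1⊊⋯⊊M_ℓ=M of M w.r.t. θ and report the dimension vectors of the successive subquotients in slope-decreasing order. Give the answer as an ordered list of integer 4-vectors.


Barcode: M ≅ I[1,4], I[2,2], I[4,4]^3. HN layers by μ_θ (4 steps, strictly decreasing):
  μ^(1)=19; μ^(2)=3; μ^(3)=-13; μ^(4)=-21

((0, 0, 1, 1); (0, 0, 0, 3); (0, 2, 0, 0); (1, 0, 0, 0))


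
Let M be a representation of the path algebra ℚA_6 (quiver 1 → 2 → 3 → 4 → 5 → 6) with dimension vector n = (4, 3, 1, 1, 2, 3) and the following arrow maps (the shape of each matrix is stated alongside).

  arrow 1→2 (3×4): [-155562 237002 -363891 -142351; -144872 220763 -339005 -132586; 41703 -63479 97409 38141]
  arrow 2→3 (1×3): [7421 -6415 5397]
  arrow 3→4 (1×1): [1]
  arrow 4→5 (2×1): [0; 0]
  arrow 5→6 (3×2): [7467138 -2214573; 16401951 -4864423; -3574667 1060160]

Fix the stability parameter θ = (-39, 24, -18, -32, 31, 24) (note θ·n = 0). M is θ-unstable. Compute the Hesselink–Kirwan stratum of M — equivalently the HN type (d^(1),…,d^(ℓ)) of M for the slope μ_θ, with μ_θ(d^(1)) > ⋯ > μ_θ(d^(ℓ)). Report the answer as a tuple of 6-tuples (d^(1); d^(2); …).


Via rank(M_{q-1}∘⋯∘M_p): M ≅ I[1,1], I[1,2]^2, I[1,4], I[5,6]^2, I[6,6].
μ_θ-semistable layers: μ^(1)=55/2; μ^(2)=24; μ^(3)=-26/3; μ^(4)=-39

((0, 0, 0, 0, 2, 2); (0, 2, 0, 0, 0, 1); (0, 1, 1, 1, 0, 0); (4, 0, 0, 0, 0, 0))


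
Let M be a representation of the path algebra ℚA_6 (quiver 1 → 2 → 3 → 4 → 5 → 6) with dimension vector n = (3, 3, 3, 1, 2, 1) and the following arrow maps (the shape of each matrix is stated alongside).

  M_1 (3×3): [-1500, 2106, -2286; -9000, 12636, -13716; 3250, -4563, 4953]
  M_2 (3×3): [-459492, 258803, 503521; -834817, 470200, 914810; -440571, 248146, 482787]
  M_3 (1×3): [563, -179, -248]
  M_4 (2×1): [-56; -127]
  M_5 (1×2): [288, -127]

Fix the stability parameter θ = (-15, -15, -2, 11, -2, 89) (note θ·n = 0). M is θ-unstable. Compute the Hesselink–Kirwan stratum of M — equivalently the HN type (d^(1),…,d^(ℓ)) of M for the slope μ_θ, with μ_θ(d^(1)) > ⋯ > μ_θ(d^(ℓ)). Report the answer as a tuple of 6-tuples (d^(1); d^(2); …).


Interval decomposition of M: I[1,1]^2, I[1,6], I[2,3]^2, I[5,5].
HN type (ℓ=4): μ^(1)=89; μ^(2)=9/2; μ^(3)=-2; μ^(4)=-15

((0, 0, 0, 0, 0, 1); (0, 0, 0, 1, 1, 0); (0, 0, 3, 0, 1, 0); (3, 3, 0, 0, 0, 0))


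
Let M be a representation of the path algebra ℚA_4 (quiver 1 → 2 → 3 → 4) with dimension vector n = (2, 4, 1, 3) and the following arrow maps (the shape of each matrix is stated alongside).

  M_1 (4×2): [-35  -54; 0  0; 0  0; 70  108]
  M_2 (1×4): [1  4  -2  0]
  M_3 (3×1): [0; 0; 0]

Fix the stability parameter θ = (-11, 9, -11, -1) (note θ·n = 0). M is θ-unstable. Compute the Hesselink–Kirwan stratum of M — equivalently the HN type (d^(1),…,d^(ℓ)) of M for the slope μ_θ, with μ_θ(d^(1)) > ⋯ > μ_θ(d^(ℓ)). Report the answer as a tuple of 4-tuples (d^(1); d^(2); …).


Interval decomposition of M: I[1,1], I[1,3], I[2,2]^3, I[4,4]^3.
HN type (ℓ=3): μ^(1)=9; μ^(2)=-1; μ^(3)=-11

((0, 3, 0, 0); (0, 1, 1, 3); (2, 0, 0, 0))


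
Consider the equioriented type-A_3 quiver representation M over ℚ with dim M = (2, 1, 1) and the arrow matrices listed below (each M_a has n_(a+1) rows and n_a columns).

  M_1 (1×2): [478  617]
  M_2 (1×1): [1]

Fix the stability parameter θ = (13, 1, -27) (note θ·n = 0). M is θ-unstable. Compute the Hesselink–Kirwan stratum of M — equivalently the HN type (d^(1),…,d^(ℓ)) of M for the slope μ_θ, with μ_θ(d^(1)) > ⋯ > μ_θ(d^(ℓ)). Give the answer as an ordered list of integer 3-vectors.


Barcode: M ≅ I[1,1], I[1,3]. HN layers by μ_θ (2 steps, strictly decreasing):
  μ^(1)=13; μ^(2)=-13/3

((1, 0, 0); (1, 1, 1))


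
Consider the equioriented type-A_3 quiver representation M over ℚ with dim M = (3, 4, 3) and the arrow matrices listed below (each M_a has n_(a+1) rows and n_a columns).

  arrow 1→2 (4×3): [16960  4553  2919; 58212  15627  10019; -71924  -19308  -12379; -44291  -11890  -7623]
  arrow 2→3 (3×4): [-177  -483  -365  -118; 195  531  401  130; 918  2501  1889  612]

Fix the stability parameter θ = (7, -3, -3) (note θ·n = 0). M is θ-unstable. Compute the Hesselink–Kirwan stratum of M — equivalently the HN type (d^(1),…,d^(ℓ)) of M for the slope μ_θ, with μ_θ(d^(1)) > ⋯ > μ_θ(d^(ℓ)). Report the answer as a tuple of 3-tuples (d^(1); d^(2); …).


Via rank(M_{q-1}∘⋯∘M_p): M ≅ I[1,2], I[1,3]^2, I[2,2], I[3,3].
μ_θ-semistable layers: μ^(1)=2; μ^(2)=1/3; μ^(3)=-3

((1, 1, 0); (2, 2, 2); (0, 1, 1))


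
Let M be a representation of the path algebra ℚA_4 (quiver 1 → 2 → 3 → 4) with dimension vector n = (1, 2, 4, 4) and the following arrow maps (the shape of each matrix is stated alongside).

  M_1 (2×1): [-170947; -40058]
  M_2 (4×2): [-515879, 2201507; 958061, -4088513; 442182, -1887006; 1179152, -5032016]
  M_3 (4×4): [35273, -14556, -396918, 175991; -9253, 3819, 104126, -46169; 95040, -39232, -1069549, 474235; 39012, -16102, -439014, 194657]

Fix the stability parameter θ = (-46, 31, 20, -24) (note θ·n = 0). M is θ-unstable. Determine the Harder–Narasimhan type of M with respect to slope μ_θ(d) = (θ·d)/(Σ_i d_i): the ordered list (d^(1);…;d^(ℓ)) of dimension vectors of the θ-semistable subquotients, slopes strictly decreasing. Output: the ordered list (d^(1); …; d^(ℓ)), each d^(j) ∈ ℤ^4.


Via rank(M_{q-1}∘⋯∘M_p): M ≅ I[1,4], I[2,2], I[3,4]^3.
μ_θ-semistable layers: μ^(1)=31; μ^(2)=9; μ^(3)=-2; μ^(4)=-46

((0, 1, 0, 0); (0, 1, 1, 1); (0, 0, 3, 3); (1, 0, 0, 0))


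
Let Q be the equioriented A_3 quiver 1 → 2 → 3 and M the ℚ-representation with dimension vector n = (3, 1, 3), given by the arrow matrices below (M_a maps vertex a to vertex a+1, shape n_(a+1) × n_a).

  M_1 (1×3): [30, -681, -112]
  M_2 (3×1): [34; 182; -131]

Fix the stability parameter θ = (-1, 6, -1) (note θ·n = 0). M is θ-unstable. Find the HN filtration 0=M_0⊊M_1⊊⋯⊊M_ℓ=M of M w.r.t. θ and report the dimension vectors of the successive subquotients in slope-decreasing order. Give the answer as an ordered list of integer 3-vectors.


Via rank(M_{q-1}∘⋯∘M_p): M ≅ I[1,1]^2, I[1,3], I[3,3]^2.
μ_θ-semistable layers: μ^(1)=5/2; μ^(2)=-1

((0, 1, 1); (3, 0, 2))


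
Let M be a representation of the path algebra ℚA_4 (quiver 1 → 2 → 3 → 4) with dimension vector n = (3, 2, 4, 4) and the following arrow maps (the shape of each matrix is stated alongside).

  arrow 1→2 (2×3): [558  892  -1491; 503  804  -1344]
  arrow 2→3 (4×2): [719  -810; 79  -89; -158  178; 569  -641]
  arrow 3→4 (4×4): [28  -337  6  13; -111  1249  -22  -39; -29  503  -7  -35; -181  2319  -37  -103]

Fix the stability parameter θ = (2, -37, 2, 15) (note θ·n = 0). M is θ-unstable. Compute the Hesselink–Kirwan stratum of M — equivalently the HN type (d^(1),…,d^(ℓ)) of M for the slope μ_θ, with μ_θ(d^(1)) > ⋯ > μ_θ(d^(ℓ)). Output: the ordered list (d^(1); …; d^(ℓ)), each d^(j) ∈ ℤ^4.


Via rank(M_{q-1}∘⋯∘M_p): M ≅ I[1,1], I[1,3], I[1,4], I[3,4]^2, I[4,4].
μ_θ-semistable layers: μ^(1)=15; μ^(2)=2; μ^(3)=-35/2

((0, 0, 0, 4); (1, 0, 4, 0); (2, 2, 0, 0))


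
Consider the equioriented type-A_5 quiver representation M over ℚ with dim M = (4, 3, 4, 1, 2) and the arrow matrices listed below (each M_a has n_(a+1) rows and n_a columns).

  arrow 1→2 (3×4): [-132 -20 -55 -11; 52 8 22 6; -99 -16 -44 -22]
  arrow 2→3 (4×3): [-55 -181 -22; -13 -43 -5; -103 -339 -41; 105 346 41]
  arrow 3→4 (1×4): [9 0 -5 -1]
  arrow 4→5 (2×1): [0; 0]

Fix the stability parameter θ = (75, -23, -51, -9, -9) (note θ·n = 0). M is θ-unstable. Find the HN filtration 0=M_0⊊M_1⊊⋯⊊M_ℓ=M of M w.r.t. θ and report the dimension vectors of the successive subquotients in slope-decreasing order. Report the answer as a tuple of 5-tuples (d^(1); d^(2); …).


Interval decomposition of M: I[1,1]^2, I[1,3], I[1,4], I[2,3], I[3,3], I[5,5]^2.
HN type (ℓ=6): μ^(1)=75; μ^(2)=1/3; μ^(3)=-2; μ^(4)=-9; μ^(5)=-37; μ^(6)=-51

((2, 0, 0, 0, 0); (1, 1, 1, 0, 0); (1, 1, 1, 1, 0); (0, 0, 0, 0, 2); (0, 1, 1, 0, 0); (0, 0, 1, 0, 0))


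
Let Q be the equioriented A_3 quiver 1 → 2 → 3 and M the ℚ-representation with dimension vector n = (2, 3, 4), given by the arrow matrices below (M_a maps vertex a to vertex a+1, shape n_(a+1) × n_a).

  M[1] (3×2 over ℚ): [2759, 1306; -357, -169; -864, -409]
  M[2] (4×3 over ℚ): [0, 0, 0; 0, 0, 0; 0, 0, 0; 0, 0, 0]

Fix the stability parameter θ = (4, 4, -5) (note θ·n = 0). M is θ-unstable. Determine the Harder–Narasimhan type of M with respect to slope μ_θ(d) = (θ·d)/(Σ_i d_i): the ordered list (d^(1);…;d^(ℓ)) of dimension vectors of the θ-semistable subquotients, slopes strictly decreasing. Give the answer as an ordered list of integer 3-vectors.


Interval decomposition of M: I[1,2]^2, I[2,2], I[3,3]^4.
HN type (ℓ=2): μ^(1)=4; μ^(2)=-5

((2, 3, 0); (0, 0, 4))


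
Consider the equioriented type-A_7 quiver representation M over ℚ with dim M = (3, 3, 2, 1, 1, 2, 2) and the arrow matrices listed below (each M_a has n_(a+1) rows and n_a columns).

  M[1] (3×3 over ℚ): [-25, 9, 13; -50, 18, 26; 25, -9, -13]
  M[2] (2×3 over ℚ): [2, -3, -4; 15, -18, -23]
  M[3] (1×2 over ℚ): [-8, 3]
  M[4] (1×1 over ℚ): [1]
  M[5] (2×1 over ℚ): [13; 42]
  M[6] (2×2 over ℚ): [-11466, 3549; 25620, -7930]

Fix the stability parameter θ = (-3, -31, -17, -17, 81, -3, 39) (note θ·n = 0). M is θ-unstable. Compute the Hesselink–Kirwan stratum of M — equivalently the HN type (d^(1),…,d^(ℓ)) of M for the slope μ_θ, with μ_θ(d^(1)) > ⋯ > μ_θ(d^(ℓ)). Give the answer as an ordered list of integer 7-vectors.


Via rank(M_{q-1}∘⋯∘M_p): M ≅ I[1,1]^2, I[1,6], I[2,2], I[2,3], I[6,7], I[7,7].
μ_θ-semistable layers: μ^(1)=39; μ^(2)=-3; μ^(3)=-17; μ^(4)=-31

((0, 0, 0, 0, 1, 1, 2); (2, 0, 0, 0, 0, 1, 0); (1, 1, 2, 1, 0, 0, 0); (0, 2, 0, 0, 0, 0, 0))


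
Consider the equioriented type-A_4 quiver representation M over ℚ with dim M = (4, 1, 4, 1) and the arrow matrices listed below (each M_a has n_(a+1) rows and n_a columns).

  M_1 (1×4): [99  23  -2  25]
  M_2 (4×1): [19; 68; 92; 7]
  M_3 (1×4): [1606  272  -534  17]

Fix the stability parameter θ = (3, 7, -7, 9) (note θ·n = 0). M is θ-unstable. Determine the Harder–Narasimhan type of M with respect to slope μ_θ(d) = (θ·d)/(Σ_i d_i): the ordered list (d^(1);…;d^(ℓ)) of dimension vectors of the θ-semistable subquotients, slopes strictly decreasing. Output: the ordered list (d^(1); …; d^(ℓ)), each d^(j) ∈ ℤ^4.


Interval decomposition of M: I[1,1]^3, I[1,4], I[3,3]^3.
HN type (ℓ=4): μ^(1)=9; μ^(2)=3; μ^(3)=1; μ^(4)=-7

((0, 0, 0, 1); (3, 0, 0, 0); (1, 1, 1, 0); (0, 0, 3, 0))


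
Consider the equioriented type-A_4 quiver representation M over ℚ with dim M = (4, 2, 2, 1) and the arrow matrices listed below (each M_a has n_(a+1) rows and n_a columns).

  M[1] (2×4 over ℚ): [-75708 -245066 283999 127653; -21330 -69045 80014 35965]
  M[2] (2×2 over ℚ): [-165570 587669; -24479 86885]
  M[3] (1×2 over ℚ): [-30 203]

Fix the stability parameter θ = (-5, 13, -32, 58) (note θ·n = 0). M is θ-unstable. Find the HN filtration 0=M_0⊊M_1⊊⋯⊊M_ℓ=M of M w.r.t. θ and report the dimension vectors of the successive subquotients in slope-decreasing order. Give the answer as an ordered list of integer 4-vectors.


Interval decomposition of M: I[1,1]^2, I[1,3], I[1,4].
HN type (ℓ=3): μ^(1)=58; μ^(2)=-5; μ^(3)=-8

((0, 0, 0, 1); (2, 0, 0, 0); (2, 2, 2, 0))


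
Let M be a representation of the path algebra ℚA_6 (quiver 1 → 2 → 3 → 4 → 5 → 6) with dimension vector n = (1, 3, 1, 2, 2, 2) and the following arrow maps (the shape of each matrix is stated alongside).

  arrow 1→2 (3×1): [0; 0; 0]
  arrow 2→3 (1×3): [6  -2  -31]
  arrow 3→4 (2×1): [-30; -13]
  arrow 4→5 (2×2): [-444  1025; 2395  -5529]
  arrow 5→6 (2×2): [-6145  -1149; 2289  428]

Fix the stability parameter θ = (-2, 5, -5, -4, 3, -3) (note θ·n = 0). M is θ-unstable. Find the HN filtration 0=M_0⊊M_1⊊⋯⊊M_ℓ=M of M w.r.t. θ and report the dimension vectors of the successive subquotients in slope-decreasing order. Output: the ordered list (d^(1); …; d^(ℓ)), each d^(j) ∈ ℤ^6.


Interval decomposition of M: I[1,1], I[2,2]^2, I[2,6], I[4,6].
HN type (ℓ=5): μ^(1)=5; μ^(2)=0; μ^(3)=-4/3; μ^(4)=-2; μ^(5)=-4

((0, 2, 0, 0, 0, 0); (0, 0, 0, 0, 2, 2); (0, 1, 1, 1, 0, 0); (1, 0, 0, 0, 0, 0); (0, 0, 0, 1, 0, 0))


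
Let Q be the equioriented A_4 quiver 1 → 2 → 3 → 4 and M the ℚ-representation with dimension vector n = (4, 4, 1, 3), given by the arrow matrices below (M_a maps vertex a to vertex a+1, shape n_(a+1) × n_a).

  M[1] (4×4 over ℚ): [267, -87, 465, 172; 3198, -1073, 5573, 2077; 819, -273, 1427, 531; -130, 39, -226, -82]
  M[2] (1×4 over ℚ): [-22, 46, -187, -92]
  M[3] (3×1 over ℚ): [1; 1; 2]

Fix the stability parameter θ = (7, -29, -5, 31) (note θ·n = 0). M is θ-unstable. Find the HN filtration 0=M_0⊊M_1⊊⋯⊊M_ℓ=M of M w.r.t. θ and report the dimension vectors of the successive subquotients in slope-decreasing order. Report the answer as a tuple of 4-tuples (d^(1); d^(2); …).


Via rank(M_{q-1}∘⋯∘M_p): M ≅ I[1,2]^3, I[1,4], I[4,4]^2.
μ_θ-semistable layers: μ^(1)=31; μ^(2)=-5; μ^(3)=-11

((0, 0, 0, 3); (0, 0, 1, 0); (4, 4, 0, 0))


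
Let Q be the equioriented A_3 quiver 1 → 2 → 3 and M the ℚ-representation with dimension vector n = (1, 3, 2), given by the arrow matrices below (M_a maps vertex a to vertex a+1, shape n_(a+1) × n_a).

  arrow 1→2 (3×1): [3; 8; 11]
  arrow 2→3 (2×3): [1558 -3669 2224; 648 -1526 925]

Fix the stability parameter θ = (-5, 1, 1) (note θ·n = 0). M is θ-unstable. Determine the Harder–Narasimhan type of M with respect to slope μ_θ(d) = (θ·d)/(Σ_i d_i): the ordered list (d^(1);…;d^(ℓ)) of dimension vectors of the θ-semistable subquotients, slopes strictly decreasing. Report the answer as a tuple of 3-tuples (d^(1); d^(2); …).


Via rank(M_{q-1}∘⋯∘M_p): M ≅ I[1,3], I[2,2], I[2,3].
μ_θ-semistable layers: μ^(1)=1; μ^(2)=-5

((0, 3, 2); (1, 0, 0))


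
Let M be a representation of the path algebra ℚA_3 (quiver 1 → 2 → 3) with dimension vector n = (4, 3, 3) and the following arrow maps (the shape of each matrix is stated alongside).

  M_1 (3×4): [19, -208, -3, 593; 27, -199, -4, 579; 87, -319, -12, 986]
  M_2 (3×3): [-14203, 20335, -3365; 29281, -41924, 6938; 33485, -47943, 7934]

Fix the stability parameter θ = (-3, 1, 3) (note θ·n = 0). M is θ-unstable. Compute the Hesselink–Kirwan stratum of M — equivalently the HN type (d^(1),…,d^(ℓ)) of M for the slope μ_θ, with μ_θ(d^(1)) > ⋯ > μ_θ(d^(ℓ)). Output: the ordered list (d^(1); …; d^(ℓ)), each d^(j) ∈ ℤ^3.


Barcode: M ≅ I[1,1], I[1,3]^3. HN layers by μ_θ (3 steps, strictly decreasing):
  μ^(1)=3; μ^(2)=1; μ^(3)=-3

((0, 0, 3); (0, 3, 0); (4, 0, 0))


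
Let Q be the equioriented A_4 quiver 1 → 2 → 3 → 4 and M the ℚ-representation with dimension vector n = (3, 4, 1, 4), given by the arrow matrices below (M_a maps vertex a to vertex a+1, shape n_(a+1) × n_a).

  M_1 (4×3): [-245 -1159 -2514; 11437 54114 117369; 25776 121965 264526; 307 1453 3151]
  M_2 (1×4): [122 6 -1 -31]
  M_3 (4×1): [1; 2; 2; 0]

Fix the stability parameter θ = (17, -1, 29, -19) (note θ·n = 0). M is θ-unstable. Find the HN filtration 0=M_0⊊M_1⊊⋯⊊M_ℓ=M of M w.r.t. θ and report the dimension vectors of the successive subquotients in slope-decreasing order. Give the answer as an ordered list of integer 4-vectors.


Interval decomposition of M: I[1,2]^2, I[1,4], I[2,2], I[4,4]^3.
HN type (ℓ=4): μ^(1)=8; μ^(2)=13/2; μ^(3)=-1; μ^(4)=-19

((2, 2, 0, 0); (1, 1, 1, 1); (0, 1, 0, 0); (0, 0, 0, 3))


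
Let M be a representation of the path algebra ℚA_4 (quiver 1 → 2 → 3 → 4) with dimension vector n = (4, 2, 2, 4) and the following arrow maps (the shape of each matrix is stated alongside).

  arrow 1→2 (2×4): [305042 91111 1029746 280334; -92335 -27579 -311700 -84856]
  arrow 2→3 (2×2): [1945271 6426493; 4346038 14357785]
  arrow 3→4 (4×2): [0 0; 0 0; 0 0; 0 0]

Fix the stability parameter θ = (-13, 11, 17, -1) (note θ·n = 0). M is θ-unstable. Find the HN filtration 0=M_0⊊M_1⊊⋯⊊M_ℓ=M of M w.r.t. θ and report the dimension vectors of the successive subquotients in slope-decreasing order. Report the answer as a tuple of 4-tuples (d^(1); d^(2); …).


Barcode: M ≅ I[1,1]^2, I[1,3]^2, I[4,4]^4. HN layers by μ_θ (4 steps, strictly decreasing):
  μ^(1)=17; μ^(2)=11; μ^(3)=-1; μ^(4)=-13

((0, 0, 2, 0); (0, 2, 0, 0); (0, 0, 0, 4); (4, 0, 0, 0))


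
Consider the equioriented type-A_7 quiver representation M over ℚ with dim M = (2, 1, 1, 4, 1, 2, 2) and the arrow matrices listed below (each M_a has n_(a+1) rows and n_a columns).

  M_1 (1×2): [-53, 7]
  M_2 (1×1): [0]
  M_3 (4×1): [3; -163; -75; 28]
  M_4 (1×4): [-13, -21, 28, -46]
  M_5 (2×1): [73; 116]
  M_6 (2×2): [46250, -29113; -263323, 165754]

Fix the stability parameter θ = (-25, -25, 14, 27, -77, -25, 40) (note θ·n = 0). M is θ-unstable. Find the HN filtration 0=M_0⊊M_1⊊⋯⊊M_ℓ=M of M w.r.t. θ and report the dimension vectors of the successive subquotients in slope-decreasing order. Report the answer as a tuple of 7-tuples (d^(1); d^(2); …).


Barcode: M ≅ I[1,1], I[1,2], I[3,7], I[4,4]^3, I[6,7]. HN layers by μ_θ (4 steps, strictly decreasing):
  μ^(1)=40; μ^(2)=27; μ^(3)=-61/4; μ^(4)=-25

((0, 0, 0, 0, 0, 0, 2); (0, 0, 0, 3, 0, 0, 0); (0, 0, 1, 1, 1, 1, 0); (2, 1, 0, 0, 0, 1, 0))


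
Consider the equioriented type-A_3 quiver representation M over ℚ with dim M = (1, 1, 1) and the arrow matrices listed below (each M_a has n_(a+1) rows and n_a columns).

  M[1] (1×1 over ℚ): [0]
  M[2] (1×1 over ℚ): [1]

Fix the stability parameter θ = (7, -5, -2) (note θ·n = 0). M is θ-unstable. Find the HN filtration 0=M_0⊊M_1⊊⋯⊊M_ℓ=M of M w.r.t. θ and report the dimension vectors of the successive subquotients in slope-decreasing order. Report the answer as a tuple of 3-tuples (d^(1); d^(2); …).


Interval decomposition of M: I[1,1], I[2,3].
HN type (ℓ=3): μ^(1)=7; μ^(2)=-2; μ^(3)=-5

((1, 0, 0); (0, 0, 1); (0, 1, 0))


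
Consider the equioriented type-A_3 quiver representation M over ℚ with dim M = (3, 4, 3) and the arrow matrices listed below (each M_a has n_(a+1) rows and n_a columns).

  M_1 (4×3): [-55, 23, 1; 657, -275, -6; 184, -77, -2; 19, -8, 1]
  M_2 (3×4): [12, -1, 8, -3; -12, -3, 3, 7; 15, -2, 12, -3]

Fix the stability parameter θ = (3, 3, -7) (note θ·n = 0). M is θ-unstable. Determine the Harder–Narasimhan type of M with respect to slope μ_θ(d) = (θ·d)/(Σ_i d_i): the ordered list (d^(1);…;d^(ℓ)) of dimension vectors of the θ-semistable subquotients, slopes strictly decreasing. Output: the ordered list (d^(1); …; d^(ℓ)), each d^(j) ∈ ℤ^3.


Via rank(M_{q-1}∘⋯∘M_p): M ≅ I[1,2], I[1,3]^2, I[2,3].
μ_θ-semistable layers: μ^(1)=3; μ^(2)=-1/3; μ^(3)=-2

((1, 1, 0); (2, 2, 2); (0, 1, 1))


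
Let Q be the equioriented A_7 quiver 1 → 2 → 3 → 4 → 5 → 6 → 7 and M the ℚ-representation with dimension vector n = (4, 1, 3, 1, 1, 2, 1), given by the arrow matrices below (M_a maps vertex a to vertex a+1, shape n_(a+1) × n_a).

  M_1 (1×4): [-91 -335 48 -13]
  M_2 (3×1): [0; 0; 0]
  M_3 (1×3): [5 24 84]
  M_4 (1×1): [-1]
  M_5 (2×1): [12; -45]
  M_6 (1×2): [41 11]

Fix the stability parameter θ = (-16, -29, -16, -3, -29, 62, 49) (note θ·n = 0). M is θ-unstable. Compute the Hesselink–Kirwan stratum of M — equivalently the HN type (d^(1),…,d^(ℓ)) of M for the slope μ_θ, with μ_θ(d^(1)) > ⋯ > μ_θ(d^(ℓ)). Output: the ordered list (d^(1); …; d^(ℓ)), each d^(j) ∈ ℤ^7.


Interval decomposition of M: I[1,1]^3, I[1,2], I[3,3]^2, I[3,7], I[6,6].
HN type (ℓ=4): μ^(1)=62; μ^(2)=111/2; μ^(3)=-16; μ^(4)=-45/2

((0, 0, 0, 0, 0, 1, 0); (0, 0, 0, 0, 0, 1, 1); (3, 0, 3, 1, 1, 0, 0); (1, 1, 0, 0, 0, 0, 0))


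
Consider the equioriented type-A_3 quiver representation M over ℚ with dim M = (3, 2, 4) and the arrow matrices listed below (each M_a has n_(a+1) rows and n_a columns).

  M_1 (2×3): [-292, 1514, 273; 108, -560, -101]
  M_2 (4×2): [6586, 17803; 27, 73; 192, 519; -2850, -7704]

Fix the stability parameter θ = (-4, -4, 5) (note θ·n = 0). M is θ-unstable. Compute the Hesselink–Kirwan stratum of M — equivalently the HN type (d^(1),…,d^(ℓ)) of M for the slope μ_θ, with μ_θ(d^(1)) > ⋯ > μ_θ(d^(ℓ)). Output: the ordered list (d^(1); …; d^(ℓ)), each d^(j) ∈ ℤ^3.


Via rank(M_{q-1}∘⋯∘M_p): M ≅ I[1,1], I[1,3]^2, I[3,3]^2.
μ_θ-semistable layers: μ^(1)=5; μ^(2)=-4

((0, 0, 4); (3, 2, 0))


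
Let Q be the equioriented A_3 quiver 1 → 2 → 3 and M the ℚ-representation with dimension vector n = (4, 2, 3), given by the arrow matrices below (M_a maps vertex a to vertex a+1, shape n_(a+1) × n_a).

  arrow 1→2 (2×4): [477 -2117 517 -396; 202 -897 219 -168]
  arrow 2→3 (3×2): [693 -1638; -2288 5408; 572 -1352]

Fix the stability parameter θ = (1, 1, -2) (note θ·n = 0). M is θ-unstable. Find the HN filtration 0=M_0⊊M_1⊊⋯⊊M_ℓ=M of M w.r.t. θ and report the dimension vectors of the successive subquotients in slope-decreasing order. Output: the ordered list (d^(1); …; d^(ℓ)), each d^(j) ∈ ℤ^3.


Via rank(M_{q-1}∘⋯∘M_p): M ≅ I[1,1]^2, I[1,2], I[1,3], I[3,3]^2.
μ_θ-semistable layers: μ^(1)=1; μ^(2)=0; μ^(3)=-2

((3, 1, 0); (1, 1, 1); (0, 0, 2))


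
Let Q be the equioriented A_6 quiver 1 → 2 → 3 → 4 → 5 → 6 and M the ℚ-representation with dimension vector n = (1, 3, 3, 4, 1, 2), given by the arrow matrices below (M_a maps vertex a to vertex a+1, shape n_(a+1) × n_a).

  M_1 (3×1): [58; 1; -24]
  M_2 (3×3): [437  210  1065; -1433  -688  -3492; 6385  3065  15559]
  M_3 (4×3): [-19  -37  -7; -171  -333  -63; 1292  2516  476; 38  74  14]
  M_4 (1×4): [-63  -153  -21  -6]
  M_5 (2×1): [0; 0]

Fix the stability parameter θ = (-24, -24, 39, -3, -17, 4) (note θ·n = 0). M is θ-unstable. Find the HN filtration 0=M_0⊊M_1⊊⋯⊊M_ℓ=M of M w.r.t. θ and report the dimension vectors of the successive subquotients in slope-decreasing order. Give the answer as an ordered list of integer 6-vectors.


Barcode: M ≅ I[1,4], I[2,3]^2, I[4,4]^2, I[4,5], I[6,6]^2. HN layers by μ_θ (6 steps, strictly decreasing):
  μ^(1)=39; μ^(2)=18; μ^(3)=4; μ^(4)=-3; μ^(5)=-10; μ^(6)=-24

((0, 0, 2, 0, 0, 0); (0, 0, 1, 1, 0, 0); (0, 0, 0, 0, 0, 2); (0, 0, 0, 2, 0, 0); (0, 0, 0, 1, 1, 0); (1, 3, 0, 0, 0, 0))


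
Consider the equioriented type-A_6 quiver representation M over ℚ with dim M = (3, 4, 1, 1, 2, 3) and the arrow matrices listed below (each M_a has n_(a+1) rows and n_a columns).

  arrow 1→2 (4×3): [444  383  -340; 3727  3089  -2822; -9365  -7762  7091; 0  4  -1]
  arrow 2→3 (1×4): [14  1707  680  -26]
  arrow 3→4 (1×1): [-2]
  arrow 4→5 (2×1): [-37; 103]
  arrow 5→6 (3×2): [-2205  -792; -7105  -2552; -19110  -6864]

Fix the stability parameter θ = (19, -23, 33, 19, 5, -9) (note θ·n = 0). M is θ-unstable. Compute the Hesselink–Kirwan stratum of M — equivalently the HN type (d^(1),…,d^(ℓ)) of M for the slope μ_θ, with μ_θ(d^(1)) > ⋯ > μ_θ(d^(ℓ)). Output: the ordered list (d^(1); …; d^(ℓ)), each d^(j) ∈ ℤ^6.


Via rank(M_{q-1}∘⋯∘M_p): M ≅ I[1,2]^2, I[1,6], I[2,2], I[5,5], I[6,6]^2.
μ_θ-semistable layers: μ^(1)=12; μ^(2)=5; μ^(3)=-2; μ^(4)=-9; μ^(5)=-23

((0, 0, 1, 1, 1, 1); (0, 0, 0, 0, 1, 0); (3, 3, 0, 0, 0, 0); (0, 0, 0, 0, 0, 2); (0, 1, 0, 0, 0, 0))
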